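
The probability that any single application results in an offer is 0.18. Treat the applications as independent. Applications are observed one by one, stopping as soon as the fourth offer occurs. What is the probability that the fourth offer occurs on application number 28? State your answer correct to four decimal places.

0.0262

Y = trial on which the fourth success occurs; negative binomial, r=4, p=0.18.
P(Y=28) = C(27,3) · p^4 · (1−p)^24
= 2925 · 0.0010498 · 0.0085415 = 0.026227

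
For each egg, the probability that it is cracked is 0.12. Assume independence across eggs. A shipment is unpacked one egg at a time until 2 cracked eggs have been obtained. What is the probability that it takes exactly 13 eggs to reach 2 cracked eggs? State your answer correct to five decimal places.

0.04235

Y = trial on which the second success occurs; negative binomial, r=2, p=0.12.
P(Y=13) = C(12,1) · p^2 · (1−p)^11
= 12 · 0.0144 · 0.24508 = 0.0423500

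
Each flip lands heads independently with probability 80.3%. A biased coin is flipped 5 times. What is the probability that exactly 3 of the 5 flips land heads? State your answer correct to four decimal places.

0.2009

X ~ Binomial(n=5, p=0.803).
P(X=3) = C(5,3) · p^3 · (1−p)^2
= 10 · 0.51778 · 0.038809 = 0.200946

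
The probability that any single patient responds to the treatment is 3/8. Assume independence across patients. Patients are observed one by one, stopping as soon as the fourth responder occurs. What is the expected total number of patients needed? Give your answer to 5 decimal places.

Y = total patients until the fourth success; negative binomial with r=4, p=0.375.
E[Y] = r / p = 4 / 0.375 = 10.6666667

10.66667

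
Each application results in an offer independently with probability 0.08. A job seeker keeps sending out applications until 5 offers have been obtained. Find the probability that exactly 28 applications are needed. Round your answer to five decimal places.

Y = trial on which the fifth success occurs; negative binomial, r=5, p=0.08.
P(Y=28) = C(27,4) · p^5 · (1−p)^23
= 17550 · 3.2768e-06 · 0.14693 = 0.0084498

0.00845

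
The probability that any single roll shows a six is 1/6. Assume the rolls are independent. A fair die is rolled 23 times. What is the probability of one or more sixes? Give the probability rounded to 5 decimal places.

P(at least one) = 1 − P(none) = 1 − (1 − 0.166667)^23
= 1 − 0.0150949 = 0.9849051

0.98491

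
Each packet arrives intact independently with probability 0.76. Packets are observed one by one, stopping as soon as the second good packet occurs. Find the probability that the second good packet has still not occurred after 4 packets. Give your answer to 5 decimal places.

Needing more than 4 packets ⇔ fewer than 2 successes in the first 4. With X ~ Binomial(4, 0.76), P(Y > 4) = P(X ≤ 1).
  k=0: C(4,0)·0.76^0·0.24^4 = 0.0033178
  k=1: C(4,1)·0.76^1·0.24^3 = 0.0420250
P(X ≤ 1) = 0.0453427

0.04534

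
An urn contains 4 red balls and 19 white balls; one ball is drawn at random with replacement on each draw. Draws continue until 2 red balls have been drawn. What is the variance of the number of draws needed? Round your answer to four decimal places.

Y = total draws until the second success; negative binomial with r=2, p=0.173913.
Var(Y) = r(1−p)/p² = 2·0.826087 / 0.173913² = 54.625000

54.6250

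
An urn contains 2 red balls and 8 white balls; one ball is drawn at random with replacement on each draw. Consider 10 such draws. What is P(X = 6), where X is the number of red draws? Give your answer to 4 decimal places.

0.0055

X ~ Binomial(n=10, p=0.20).
P(X=6) = C(10,6) · p^6 · (1−p)^4
= 210 · 6.4e-05 · 0.4096 = 0.005505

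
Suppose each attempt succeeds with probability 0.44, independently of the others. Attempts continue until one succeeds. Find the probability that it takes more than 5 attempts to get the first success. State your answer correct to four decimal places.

Y = number of attempts to the first success; geometric, p = 0.44.
P(Y > 5) = P(first 5 all fail) = (1−p)^5 = 0.055073

0.0551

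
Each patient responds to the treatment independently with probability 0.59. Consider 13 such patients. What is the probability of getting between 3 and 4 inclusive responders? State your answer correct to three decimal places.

0.036

X ~ Binomial(13, 0.59); P(3 ≤ X ≤ 4) = Σ C(13,k) p^k (1−p)^(13−k) over k:
  k=3: C(13,3)·0.59^3·0.41^10 = 0.00788
  k=4: C(13,4)·0.59^4·0.41^9 = 0.02836
Total = 0.03625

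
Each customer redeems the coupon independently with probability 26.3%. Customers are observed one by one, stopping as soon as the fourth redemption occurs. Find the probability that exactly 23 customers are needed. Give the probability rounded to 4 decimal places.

0.0223

Y = trial on which the fourth success occurs; negative binomial, r=4, p=0.263.
P(Y=23) = C(22,3) · p^4 · (1−p)^19
= 1540 · 0.0047844 · 0.0030331 = 0.022347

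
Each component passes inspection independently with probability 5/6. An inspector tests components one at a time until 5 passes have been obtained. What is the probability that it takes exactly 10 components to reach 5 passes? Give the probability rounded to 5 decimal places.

0.00651

Y = trial on which the fifth success occurs; negative binomial, r=5, p=0.833333.
P(Y=10) = C(9,4) · p^5 · (1−p)^5
= 126 · 0.40188 · 0.0001286 = 0.0065119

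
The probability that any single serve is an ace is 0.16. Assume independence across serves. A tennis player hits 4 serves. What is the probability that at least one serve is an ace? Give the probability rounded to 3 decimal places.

P(at least one) = 1 − P(none) = 1 − (1 − 0.16)^4
= 1 − 0.49787 = 0.50213

0.502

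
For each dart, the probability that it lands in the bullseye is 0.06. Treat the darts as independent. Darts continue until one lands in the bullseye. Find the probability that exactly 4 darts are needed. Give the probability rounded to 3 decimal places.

Geometric (trials to first success), p = 0.06.
P(Y = 4) = (1−p)^3 · p = 0.83058 · 0.06 = 0.04984

0.050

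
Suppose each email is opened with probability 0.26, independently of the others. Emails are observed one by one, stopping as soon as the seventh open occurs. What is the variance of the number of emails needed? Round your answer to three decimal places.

Y = total emails until the seventh success; negative binomial with r=7, p=0.26.
Var(Y) = r(1−p)/p² = 7·0.74 / 0.26² = 76.62722

76.627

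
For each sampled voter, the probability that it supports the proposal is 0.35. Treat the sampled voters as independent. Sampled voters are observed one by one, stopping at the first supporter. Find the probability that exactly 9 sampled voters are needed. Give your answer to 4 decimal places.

Geometric (trials to first success), p = 0.35.
P(Y = 9) = (1−p)^8 · p = 0.031864 · 0.35 = 0.011153

0.0112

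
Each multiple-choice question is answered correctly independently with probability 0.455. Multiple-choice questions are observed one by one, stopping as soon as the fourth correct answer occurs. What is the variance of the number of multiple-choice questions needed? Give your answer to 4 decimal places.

10.5301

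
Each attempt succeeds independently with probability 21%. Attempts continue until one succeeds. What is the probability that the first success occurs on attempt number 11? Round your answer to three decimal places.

Geometric (trials to first success), p = 0.21.
P(Y = 11) = (1−p)^10 · p = 0.094683 · 0.21 = 0.01988

0.020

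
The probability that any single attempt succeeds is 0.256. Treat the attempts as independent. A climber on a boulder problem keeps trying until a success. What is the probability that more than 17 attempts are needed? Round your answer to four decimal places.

Y = number of attempts to the first success; geometric, p = 0.256.
P(Y > 17) = P(first 17 all fail) = (1−p)^17 = 0.006558

0.0066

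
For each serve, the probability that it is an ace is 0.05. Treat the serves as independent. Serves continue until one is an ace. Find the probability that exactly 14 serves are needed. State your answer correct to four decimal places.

0.0257

Geometric (trials to first success), p = 0.05.
P(Y = 14) = (1−p)^13 · p = 0.51334 · 0.05 = 0.025667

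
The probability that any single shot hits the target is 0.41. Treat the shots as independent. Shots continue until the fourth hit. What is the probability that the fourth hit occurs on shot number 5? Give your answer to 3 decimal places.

0.067

Y = trial on which the fourth success occurs; negative binomial, r=4, p=0.41.
P(Y=5) = C(4,3) · p^4 · (1−p)^1
= 4 · 0.028258 · 0.59 = 0.06669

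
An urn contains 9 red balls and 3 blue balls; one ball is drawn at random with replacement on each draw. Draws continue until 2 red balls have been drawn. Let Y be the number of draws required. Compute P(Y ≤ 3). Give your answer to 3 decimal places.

0.844

Finishing within 3 draws ⇔ at least 2 successes in the first 3. With X ~ Binomial(3, 0.75), P(Y ≤ 3) = 1 − P(X ≤ 1).
  k=0: C(3,0)·0.75^0·0.25^3 = 0.01562
  k=1: C(3,1)·0.75^1·0.25^2 = 0.14062
1 − 0.15625 = 0.84375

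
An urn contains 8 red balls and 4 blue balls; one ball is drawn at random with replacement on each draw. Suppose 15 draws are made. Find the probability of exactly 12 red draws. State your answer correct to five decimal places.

X ~ Binomial(n=15, p=0.666667).
P(X=12) = C(15,12) · p^12 · (1−p)^3
= 455 · 0.0077073 · 0.037037 = 0.1298831

0.12988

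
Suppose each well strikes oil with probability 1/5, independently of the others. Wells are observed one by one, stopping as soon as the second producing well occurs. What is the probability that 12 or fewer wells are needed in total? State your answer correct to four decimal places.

Finishing within 12 wells ⇔ at least 2 successes in the first 12. With X ~ Binomial(12, 0.20), P(Y ≤ 12) = 1 − P(X ≤ 1).
  k=0: C(12,0)·0.20^0·0.80^12 = 0.068719
  k=1: C(12,1)·0.20^1·0.80^11 = 0.206158
1 − 0.274878 = 0.725122

0.7251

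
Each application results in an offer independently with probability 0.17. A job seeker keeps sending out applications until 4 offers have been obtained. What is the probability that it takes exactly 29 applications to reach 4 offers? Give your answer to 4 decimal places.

0.0259

Y = trial on which the fourth success occurs; negative binomial, r=4, p=0.17.
P(Y=29) = C(28,3) · p^4 · (1−p)^25
= 3276 · 0.00083521 · 0.0094831 = 0.025947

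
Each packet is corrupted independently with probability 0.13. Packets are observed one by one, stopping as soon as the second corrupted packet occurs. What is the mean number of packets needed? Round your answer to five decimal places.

15.38462

Y = total packets until the second success; negative binomial with r=2, p=0.13.
E[Y] = r / p = 2 / 0.13 = 15.3846154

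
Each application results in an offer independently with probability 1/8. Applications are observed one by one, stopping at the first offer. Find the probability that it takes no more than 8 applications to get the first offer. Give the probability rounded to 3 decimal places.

0.656

Y = number of applications to the first success; geometric, p = 0.125.
P(Y ≤ 8) = 1 − (1−p)^8 = 1 − 0.34361 = 0.65639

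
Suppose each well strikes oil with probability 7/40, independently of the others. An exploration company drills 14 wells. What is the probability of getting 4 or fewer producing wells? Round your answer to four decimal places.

X ~ Binomial(14, 0.175); P(X ≤ 4) = Σ C(14,k) p^k (1−p)^(14−k) over k:
  k=0: C(14,0)·0.175^0·0.825^14 = 0.067664
  k=1: C(14,1)·0.175^1·0.825^13 = 0.200940
  k=2: C(14,2)·0.175^2·0.825^12 = 0.277054
  k=3: C(14,3)·0.175^3·0.825^11 = 0.235076
  k=4: C(14,4)·0.175^4·0.825^10 = 0.137128
Total = 0.917863

0.9179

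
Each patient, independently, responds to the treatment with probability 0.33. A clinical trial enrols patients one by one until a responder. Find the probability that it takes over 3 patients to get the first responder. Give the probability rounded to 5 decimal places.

0.30076

Y = number of patients to the first success; geometric, p = 0.33.
P(Y > 3) = P(first 3 all fail) = (1−p)^3 = 0.3007630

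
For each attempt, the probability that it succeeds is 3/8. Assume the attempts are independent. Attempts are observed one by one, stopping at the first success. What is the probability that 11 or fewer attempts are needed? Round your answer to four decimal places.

Y = number of attempts to the first success; geometric, p = 0.375.
P(Y ≤ 11) = 1 − (1−p)^11 = 1 − 0.005684 = 0.994316

0.9943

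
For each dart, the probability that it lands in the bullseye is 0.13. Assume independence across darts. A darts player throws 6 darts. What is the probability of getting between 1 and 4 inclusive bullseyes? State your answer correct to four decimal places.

X ~ Binomial(6, 0.13); P(1 ≤ X ≤ 4) = Σ C(6,k) p^k (1−p)^(6−k) over k:
  k=1: C(6,1)·0.13^1·0.87^5 = 0.388768
  k=2: C(6,2)·0.13^2·0.87^4 = 0.145230
  k=3: C(6,3)·0.13^3·0.87^3 = 0.028935
  k=4: C(6,4)·0.13^4·0.87^2 = 0.003243
Total = 0.566175

0.5662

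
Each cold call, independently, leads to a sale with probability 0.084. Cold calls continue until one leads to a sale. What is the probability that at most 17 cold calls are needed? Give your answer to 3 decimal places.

Y = number of cold calls to the first success; geometric, p = 0.084.
P(Y ≤ 17) = 1 − (1−p)^17 = 1 − 0.22502 = 0.77498

0.775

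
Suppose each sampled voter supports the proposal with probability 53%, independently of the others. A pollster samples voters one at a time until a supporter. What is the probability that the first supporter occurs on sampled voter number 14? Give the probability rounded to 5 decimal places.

Geometric (trials to first success), p = 0.53.
P(Y = 14) = (1−p)^13 · p = 5.461e-05 · 0.53 = 0.0000289

0.00003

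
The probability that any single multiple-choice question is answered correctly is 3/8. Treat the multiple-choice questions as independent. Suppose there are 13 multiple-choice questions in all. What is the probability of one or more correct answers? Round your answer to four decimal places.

P(at least one) = 1 − P(none) = 1 − (1 − 0.375)^13
= 1 − 0.002220 = 0.997780

0.9978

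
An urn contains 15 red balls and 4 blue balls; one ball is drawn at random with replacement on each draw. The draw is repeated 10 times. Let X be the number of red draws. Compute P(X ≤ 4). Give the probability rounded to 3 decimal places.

0.008

X ~ Binomial(10, 0.789474); P(X ≤ 4) = Σ C(10,k) p^k (1−p)^(10−k) over k:
  k=0: C(10,0)·0.789474^0·0.210526^10 = 0.00000
  k=1: C(10,1)·0.789474^1·0.210526^9 = 0.00001
  k=2: C(10,2)·0.789474^2·0.210526^8 = 0.00011
  k=3: C(10,3)·0.789474^3·0.210526^7 = 0.00108
  k=4: C(10,4)·0.789474^4·0.210526^6 = 0.00710
Total = 0.00830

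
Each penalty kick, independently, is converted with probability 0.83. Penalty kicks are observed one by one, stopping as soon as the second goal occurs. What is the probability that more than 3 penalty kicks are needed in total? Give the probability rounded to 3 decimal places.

0.077

Needing more than 3 penalty kicks ⇔ fewer than 2 successes in the first 3. With X ~ Binomial(3, 0.83), P(Y > 3) = P(X ≤ 1).
  k=0: C(3,0)·0.83^0·0.17^3 = 0.00491
  k=1: C(3,1)·0.83^1·0.17^2 = 0.07196
P(X ≤ 1) = 0.07687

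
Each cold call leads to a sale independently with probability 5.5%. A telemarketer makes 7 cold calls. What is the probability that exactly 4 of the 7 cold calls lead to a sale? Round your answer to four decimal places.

0.0003

X ~ Binomial(n=7, p=0.055).
P(X=4) = C(7,4) · p^4 · (1−p)^3
= 35 · 9.1506e-06 · 0.84391 = 0.000270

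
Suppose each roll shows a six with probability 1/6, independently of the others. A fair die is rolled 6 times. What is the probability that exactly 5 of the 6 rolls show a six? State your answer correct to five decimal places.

0.00064

X ~ Binomial(n=6, p=0.166667).
P(X=5) = C(6,5) · p^5 · (1−p)^1
= 6 · 0.0001286 · 0.83333 = 0.0006430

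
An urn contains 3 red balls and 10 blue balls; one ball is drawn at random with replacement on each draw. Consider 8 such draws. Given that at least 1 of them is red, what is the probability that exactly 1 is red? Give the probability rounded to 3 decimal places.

X ~ Binomial(8, 0.230769). Want P(X=1 | X≥1) = P(X=1) / P(X≥1).
P(X=1) = C(8,1)·0.230769^1·0.769231^7 = 0.29421
P(X≥1) = 1 − 0.12259 = 0.87741
Ratio = 0.29421 / 0.87741 = 0.33532

0.335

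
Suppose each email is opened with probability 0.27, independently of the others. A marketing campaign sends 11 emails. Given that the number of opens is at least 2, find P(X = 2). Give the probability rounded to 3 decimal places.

X ~ Binomial(11, 0.27). Want P(X=2 | X≥2) = P(X=2) / P(X≥2).
P(X=2) = C(11,2)·0.27^2·0.73^9 = 0.23605
P(X≥2) = 1 − 0.03137 − 0.12764 = 0.84099
Ratio = 0.23605 / 0.84099 = 0.28068

0.281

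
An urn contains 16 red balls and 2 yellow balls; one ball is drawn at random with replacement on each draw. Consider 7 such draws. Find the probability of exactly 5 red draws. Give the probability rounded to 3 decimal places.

0.144

X ~ Binomial(n=7, p=0.888889).
P(X=5) = C(7,5) · p^5 · (1−p)^2
= 21 · 0.55493 · 0.012346 = 0.14387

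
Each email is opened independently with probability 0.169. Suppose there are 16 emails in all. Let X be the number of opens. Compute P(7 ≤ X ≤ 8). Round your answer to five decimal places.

0.01046

X ~ Binomial(16, 0.169); P(7 ≤ X ≤ 8) = Σ C(16,k) p^k (1−p)^(16−k) over k:
  k=7: C(16,7)·0.169^7·0.831^9 = 0.0085122
  k=8: C(16,8)·0.169^8·0.831^8 = 0.0019475
Total = 0.0104597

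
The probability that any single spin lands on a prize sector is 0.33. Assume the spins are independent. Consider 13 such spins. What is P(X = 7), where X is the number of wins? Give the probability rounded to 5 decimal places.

0.06616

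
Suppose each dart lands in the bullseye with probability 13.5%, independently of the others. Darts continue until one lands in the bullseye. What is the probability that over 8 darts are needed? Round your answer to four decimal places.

0.3134

Y = number of darts to the first success; geometric, p = 0.135.
P(Y > 8) = P(first 8 all fail) = (1−p)^8 = 0.313422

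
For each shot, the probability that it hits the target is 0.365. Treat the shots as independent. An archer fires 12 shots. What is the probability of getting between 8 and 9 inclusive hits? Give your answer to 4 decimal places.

X ~ Binomial(12, 0.365); P(8 ≤ X ≤ 9) = Σ C(12,k) p^k (1−p)^(12−k) over k:
  k=8: C(12,8)·0.365^8·0.635^4 = 0.025354
  k=9: C(12,9)·0.365^9·0.635^3 = 0.006477
Total = 0.031831

0.0318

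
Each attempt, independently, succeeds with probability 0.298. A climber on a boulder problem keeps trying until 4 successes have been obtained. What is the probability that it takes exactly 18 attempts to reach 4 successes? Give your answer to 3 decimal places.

Y = trial on which the fourth success occurs; negative binomial, r=4, p=0.298.
P(Y=18) = C(17,3) · p^4 · (1−p)^14
= 680 · 0.0078862 · 0.0070586 = 0.03785

0.038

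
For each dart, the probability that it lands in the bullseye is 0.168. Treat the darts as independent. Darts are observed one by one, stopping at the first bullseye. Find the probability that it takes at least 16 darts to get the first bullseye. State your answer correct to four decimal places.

0.0634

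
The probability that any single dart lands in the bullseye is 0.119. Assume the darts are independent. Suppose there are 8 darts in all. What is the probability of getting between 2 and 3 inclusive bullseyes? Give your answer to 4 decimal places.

X ~ Binomial(8, 0.119); P(2 ≤ X ≤ 3) = Σ C(8,k) p^k (1−p)^(8−k) over k:
  k=2: C(8,2)·0.119^2·0.881^6 = 0.185399
  k=3: C(8,3)·0.119^3·0.881^5 = 0.050085
Total = 0.235484

0.2355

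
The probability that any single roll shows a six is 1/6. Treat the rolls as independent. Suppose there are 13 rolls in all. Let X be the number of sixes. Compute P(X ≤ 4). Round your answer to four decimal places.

X ~ Binomial(13, 0.166667); P(X ≤ 4) = Σ C(13,k) p^k (1−p)^(13−k) over k:
  k=0: C(13,0)·0.166667^0·0.833333^13 = 0.093464
  k=1: C(13,1)·0.166667^1·0.833333^12 = 0.243006
  k=2: C(13,2)·0.166667^2·0.833333^11 = 0.291607
  k=3: C(13,3)·0.166667^3·0.833333^10 = 0.213845
  k=4: C(13,4)·0.166667^4·0.833333^9 = 0.106923
Total = 0.948845

0.9488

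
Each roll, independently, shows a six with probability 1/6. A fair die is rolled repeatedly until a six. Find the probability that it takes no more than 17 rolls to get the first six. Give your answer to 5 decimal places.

0.95493

Y = number of rolls to the first success; geometric, p = 0.166667.
P(Y ≤ 17) = 1 − (1−p)^17 = 1 − 0.0450732 = 0.9549268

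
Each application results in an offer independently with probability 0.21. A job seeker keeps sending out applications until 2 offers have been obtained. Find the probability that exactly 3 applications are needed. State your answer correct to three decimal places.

0.070

Y = trial on which the second success occurs; negative binomial, r=2, p=0.21.
P(Y=3) = C(2,1) · p^2 · (1−p)^1
= 2 · 0.0441 · 0.79 = 0.06968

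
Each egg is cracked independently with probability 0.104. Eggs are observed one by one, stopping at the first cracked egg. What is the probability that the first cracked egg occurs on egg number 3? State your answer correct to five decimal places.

Geometric (trials to first success), p = 0.104.
P(Y = 3) = (1−p)^2 · p = 0.80282 · 0.104 = 0.0834929

0.08349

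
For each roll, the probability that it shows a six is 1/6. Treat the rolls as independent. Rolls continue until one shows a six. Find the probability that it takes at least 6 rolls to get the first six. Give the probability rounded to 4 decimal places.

0.4019

Y = number of rolls to the first success; geometric, p = 0.166667.
P(Y > 5) = P(first 5 all fail) = (1−p)^5 = 0.401878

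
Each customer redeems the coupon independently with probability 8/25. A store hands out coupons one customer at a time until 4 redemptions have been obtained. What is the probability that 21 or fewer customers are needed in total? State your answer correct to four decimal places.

Finishing within 21 customers ⇔ at least 4 successes in the first 21. With X ~ Binomial(21, 0.32), P(Y ≤ 21) = 1 − P(X ≤ 3).
  k=0: C(21,0)·0.32^0·0.68^21 = 0.000304
  k=1: C(21,1)·0.32^1·0.68^20 = 0.003003
  k=2: C(21,2)·0.32^2·0.68^19 = 0.014132
  k=3: C(21,3)·0.32^3·0.68^18 = 0.042117
1 − 0.059556 = 0.940444

0.9404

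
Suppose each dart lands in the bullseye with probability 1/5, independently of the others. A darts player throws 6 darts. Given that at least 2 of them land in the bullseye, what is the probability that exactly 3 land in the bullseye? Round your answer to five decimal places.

X ~ Binomial(6, 0.20). Want P(X=3 | X≥2) = P(X=3) / P(X≥2).
P(X=3) = C(6,3)·0.20^3·0.80^3 = 0.0819200
P(X≥2) = 1 − 0.2621440 − 0.3932160 = 0.3446400
Ratio = 0.0819200 / 0.3446400 = 0.2376973

0.23770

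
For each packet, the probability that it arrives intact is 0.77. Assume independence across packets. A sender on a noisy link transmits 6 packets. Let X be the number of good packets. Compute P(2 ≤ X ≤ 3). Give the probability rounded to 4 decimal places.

0.1360

X ~ Binomial(6, 0.77); P(2 ≤ X ≤ 3) = Σ C(6,k) p^k (1−p)^(6−k) over k:
  k=2: C(6,2)·0.77^2·0.23^4 = 0.024888
  k=3: C(6,3)·0.77^3·0.23^3 = 0.111093
Total = 0.135980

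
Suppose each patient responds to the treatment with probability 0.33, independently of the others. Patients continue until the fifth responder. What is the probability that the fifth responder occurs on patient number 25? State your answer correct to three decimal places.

0.014

Y = trial on which the fifth success occurs; negative binomial, r=5, p=0.33.
P(Y=25) = C(24,4) · p^5 · (1−p)^20
= 10626 · 0.0039135 · 0.00033227 = 0.01382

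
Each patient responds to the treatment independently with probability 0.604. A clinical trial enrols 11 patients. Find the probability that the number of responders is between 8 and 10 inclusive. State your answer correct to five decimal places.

X ~ Binomial(11, 0.604); P(8 ≤ X ≤ 10) = Σ C(11,k) p^k (1−p)^(11−k) over k:
  k=8: C(11,8)·0.604^8·0.396^3 = 0.1814951
  k=9: C(11,9)·0.604^9·0.396^2 = 0.0922753
  k=10: C(11,10)·0.604^10·0.396^1 = 0.0281486
Total = 0.3019191

0.30192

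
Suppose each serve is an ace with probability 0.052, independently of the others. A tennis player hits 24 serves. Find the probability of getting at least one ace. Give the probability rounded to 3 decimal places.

P(at least one) = 1 − P(none) = 1 − (1 − 0.052)^24
= 1 − 0.27759 = 0.72241

0.722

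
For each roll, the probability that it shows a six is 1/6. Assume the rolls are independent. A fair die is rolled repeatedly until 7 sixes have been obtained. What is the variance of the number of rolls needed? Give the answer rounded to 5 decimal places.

210.00000

Y = total rolls until the seventh success; negative binomial with r=7, p=0.166667.
Var(Y) = r(1−p)/p² = 7·0.833333 / 0.166667² = 210.0000000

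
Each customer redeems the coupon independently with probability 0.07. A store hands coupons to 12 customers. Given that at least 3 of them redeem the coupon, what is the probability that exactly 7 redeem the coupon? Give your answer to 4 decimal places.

X ~ Binomial(12, 0.07). Want P(X=7 | X≥3) = P(X=7) / P(X≥3).
P(X=7) = C(12,7)·0.07^7·0.93^5 = 0.000005
P(X≥3) = 1 − 0.418596 − 0.378087 − 0.156520 = 0.046797
Ratio = 0.000005 / 0.046797 = 0.000097

0.0001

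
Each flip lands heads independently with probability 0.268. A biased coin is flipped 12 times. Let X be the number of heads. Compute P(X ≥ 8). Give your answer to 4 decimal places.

0.0045

X ~ Binomial(12, 0.268); P(X ≥ 8) = Σ C(12,k) p^k (1−p)^(12−k) over k:
  k=8: C(12,8)·0.268^8·0.732^4 = 0.003782
  k=9: C(12,9)·0.268^9·0.732^3 = 0.000615
  k=10: C(12,10)·0.268^10·0.732^2 = 0.000068
  k=11: C(12,11)·0.268^11·0.732^1 = 0.000004
  k=12: C(12,12)·0.268^12·0.732^0 = 0.000000
Total = 0.004470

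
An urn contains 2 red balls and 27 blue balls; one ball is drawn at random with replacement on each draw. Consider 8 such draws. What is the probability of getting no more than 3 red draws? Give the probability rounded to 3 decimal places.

0.999

X ~ Binomial(8, 0.068966); P(X ≤ 3) = Σ C(8,k) p^k (1−p)^(8−k) over k:
  k=0: C(8,0)·0.068966^0·0.931034^8 = 0.56458
  k=1: C(8,1)·0.068966^1·0.931034^7 = 0.33457
  k=2: C(8,2)·0.068966^2·0.931034^6 = 0.08674
  k=3: C(8,3)·0.068966^3·0.931034^5 = 0.01285
Total = 0.99874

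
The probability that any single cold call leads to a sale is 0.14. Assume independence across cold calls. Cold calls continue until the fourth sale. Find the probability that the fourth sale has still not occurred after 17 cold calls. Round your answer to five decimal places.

Needing more than 17 cold calls ⇔ fewer than 4 successes in the first 17. With X ~ Binomial(17, 0.14), P(Y > 17) = P(X ≤ 3).
  k=0: C(17,0)·0.14^0·0.86^17 = 0.0769970
  k=1: C(17,1)·0.14^1·0.86^16 = 0.2130847
  k=2: C(17,2)·0.14^2·0.86^15 = 0.2775056
  k=3: C(17,3)·0.14^3·0.86^14 = 0.2258766
P(X ≤ 3) = 0.7934639

0.79346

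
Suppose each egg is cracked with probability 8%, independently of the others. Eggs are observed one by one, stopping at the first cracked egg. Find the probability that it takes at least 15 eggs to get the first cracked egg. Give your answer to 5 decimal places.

0.31119

Y = number of eggs to the first success; geometric, p = 0.08.
P(Y > 14) = P(first 14 all fail) = (1−p)^14 = 0.3111928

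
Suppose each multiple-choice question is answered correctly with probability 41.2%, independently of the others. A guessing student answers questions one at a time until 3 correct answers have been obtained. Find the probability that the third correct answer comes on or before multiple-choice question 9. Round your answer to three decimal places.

0.790

Finishing within 9 multiple-choice questions ⇔ at least 3 successes in the first 9. With X ~ Binomial(9, 0.412), P(Y ≤ 9) = 1 − P(X ≤ 2).
  k=0: C(9,0)·0.412^0·0.588^9 = 0.00840
  k=1: C(9,1)·0.412^1·0.588^8 = 0.05299
  k=2: C(9,2)·0.412^2·0.588^7 = 0.14850
1 − 0.20989 = 0.79011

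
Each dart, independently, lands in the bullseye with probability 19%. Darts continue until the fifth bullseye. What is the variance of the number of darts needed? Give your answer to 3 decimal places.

Y = total darts until the fifth success; negative binomial with r=5, p=0.19.
Var(Y) = r(1−p)/p² = 5·0.81 / 0.19² = 112.18837

112.188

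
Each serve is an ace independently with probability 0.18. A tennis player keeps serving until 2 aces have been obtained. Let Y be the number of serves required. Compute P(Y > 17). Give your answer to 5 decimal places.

0.16213

Needing more than 17 serves ⇔ fewer than 2 successes in the first 17. With X ~ Binomial(17, 0.18), P(Y > 17) = P(X ≤ 1).
  k=0: C(17,0)·0.18^0·0.82^17 = 0.0342638
  k=1: C(17,1)·0.18^1·0.82^16 = 0.1278625
P(X ≤ 1) = 0.1621263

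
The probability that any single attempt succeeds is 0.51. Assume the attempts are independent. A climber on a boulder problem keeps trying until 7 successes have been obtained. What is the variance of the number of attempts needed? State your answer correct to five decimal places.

Y = total attempts until the seventh success; negative binomial with r=7, p=0.51.
Var(Y) = r(1−p)/p² = 7·0.49 / 0.51² = 13.1872357

13.18724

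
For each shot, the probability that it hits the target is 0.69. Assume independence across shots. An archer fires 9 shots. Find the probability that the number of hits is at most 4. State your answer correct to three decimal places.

0.112

X ~ Binomial(9, 0.69); P(X ≤ 4) = Σ C(9,k) p^k (1−p)^(9−k) over k:
  k=0: C(9,0)·0.69^0·0.31^9 = 0.00003
  k=1: C(9,1)·0.69^1·0.31^8 = 0.00053
  k=2: C(9,2)·0.69^2·0.31^7 = 0.00472
  k=3: C(9,3)·0.69^3·0.31^6 = 0.02449
  k=4: C(9,4)·0.69^4·0.31^5 = 0.08177
Total = 0.11153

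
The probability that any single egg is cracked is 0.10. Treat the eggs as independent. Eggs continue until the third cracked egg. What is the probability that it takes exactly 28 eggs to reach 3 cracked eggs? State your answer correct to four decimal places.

0.0252

Y = trial on which the third success occurs; negative binomial, r=3, p=0.10.
P(Y=28) = C(27,2) · p^3 · (1−p)^25
= 351 · 0.001 · 0.07179 = 0.025198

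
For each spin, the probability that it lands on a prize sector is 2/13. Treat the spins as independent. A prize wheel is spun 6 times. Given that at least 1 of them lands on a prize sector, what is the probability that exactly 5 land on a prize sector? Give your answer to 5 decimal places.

0.00069

X ~ Binomial(6, 0.153846). Want P(X=5 | X≥1) = P(X=5) / P(X≥1).
P(X=5) = C(6,5)·0.153846^5·0.846154^1 = 0.0004376
P(X≥1) = 1 − 0.3670253 = 0.6329747
Ratio = 0.0004376 / 0.6329747 = 0.0006913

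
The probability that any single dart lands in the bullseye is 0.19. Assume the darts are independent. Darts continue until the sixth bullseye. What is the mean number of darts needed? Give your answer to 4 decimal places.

Y = total darts until the sixth success; negative binomial with r=6, p=0.19.
E[Y] = r / p = 6 / 0.19 = 31.578947

31.5789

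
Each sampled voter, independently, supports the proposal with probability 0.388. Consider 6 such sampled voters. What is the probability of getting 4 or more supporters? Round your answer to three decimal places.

X ~ Binomial(6, 0.388); P(X ≥ 4) = Σ C(6,k) p^k (1−p)^(6−k) over k:
  k=4: C(6,4)·0.388^4·0.612^2 = 0.12733
  k=5: C(6,5)·0.388^5·0.612^1 = 0.03229
  k=6: C(6,6)·0.388^6·0.612^0 = 0.00341
Total = 0.16303

0.163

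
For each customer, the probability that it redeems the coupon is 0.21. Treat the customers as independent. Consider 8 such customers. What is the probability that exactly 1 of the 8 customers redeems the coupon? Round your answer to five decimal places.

0.32263

X ~ Binomial(n=8, p=0.21).
P(X=1) = C(8,1) · p^1 · (1−p)^7
= 8 · 0.21 · 0.19204 = 0.3226257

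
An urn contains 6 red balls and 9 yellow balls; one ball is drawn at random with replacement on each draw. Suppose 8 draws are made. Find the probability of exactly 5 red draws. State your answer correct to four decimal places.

0.1239

X ~ Binomial(n=8, p=0.40).
P(X=5) = C(8,5) · p^5 · (1−p)^3
= 56 · 0.01024 · 0.216 = 0.123863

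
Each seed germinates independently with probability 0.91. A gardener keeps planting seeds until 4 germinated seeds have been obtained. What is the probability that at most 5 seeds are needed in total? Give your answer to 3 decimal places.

Finishing within 5 seeds ⇔ at least 4 successes in the first 5. With X ~ Binomial(5, 0.91), P(Y ≤ 5) = 1 − P(X ≤ 3).
  k=0: C(5,0)·0.91^0·0.09^5 = 0.00001
  k=1: C(5,1)·0.91^1·0.09^4 = 0.00030
  k=2: C(5,2)·0.91^2·0.09^3 = 0.00604
  k=3: C(5,3)·0.91^3·0.09^2 = 0.06104
1 − 0.06738 = 0.93262

0.933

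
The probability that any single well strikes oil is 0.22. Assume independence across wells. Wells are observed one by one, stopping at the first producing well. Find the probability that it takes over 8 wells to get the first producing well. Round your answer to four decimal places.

Y = number of wells to the first success; geometric, p = 0.22.
P(Y > 8) = P(first 8 all fail) = (1−p)^8 = 0.137011

0.1370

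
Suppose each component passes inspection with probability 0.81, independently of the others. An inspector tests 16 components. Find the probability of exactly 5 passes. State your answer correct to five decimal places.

0.00002

X ~ Binomial(n=16, p=0.81).
P(X=5) = C(16,5) · p^5 · (1−p)^11
= 4368 · 0.34868 · 1.1649e-08 = 0.0000177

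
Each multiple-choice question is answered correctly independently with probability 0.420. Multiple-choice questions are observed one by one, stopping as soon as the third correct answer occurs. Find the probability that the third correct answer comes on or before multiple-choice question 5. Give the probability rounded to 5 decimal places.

Finishing within 5 multiple-choice questions ⇔ at least 3 successes in the first 5. With X ~ Binomial(5, 0.42), P(Y ≤ 5) = 1 − P(X ≤ 2).
  k=0: C(5,0)·0.42^0·0.58^5 = 0.0656357
  k=1: C(5,1)·0.42^1·0.58^4 = 0.2376464
  k=2: C(5,2)·0.42^2·0.58^3 = 0.3441776
1 − 0.6474597 = 0.3525403

0.35254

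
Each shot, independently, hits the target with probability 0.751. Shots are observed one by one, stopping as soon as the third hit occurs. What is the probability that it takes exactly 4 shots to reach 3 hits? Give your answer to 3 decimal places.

0.316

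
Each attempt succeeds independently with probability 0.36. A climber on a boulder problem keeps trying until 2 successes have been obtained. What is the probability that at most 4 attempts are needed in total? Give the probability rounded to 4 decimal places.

Finishing within 4 attempts ⇔ at least 2 successes in the first 4. With X ~ Binomial(4, 0.36), P(Y ≤ 4) = 1 − P(X ≤ 1).
  k=0: C(4,0)·0.36^0·0.64^4 = 0.167772
  k=1: C(4,1)·0.36^1·0.64^3 = 0.377487
1 − 0.545260 = 0.454740

0.4547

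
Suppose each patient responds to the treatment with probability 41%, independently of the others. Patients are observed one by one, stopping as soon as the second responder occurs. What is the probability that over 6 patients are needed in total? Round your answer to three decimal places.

0.218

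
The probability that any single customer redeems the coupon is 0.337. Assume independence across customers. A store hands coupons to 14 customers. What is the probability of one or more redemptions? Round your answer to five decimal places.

0.99683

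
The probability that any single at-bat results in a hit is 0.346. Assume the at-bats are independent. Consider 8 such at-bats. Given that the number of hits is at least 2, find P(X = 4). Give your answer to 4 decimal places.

X ~ Binomial(8, 0.346). Want P(X=4 | X≥2) = P(X=4) / P(X≥2).
P(X=4) = C(8,4)·0.346^4·0.654^4 = 0.183533
P(X≥2) = 1 − 0.033467 − 0.141648 = 0.824885
Ratio = 0.183533 / 0.824885 = 0.222495

0.2225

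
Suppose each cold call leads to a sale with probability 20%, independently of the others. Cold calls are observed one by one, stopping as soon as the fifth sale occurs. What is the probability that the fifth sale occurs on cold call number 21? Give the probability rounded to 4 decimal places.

0.0436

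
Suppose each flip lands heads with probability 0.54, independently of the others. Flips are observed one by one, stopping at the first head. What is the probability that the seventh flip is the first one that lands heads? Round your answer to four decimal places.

0.0051

Geometric (trials to first success), p = 0.54.
P(Y = 7) = (1−p)^6 · p = 0.0094743 · 0.54 = 0.005116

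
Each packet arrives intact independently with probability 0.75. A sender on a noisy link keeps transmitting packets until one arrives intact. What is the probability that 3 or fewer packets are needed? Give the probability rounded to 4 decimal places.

0.9844

Y = number of packets to the first success; geometric, p = 0.75.
P(Y ≤ 3) = 1 − (1−p)^3 = 1 − 0.015625 = 0.984375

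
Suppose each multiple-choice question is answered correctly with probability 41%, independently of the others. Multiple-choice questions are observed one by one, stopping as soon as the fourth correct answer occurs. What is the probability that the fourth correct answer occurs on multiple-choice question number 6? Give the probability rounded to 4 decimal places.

0.0984

Y = trial on which the fourth success occurs; negative binomial, r=4, p=0.41.
P(Y=6) = C(5,3) · p^4 · (1−p)^2
= 10 · 0.028258 · 0.3481 = 0.098365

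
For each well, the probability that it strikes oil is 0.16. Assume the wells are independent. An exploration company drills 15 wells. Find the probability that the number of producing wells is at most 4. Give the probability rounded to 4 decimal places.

X ~ Binomial(15, 0.16); P(X ≤ 4) = Σ C(15,k) p^k (1−p)^(15−k) over k:
  k=0: C(15,0)·0.16^0·0.84^15 = 0.073146
  k=1: C(15,1)·0.16^1·0.84^14 = 0.208988
  k=2: C(15,2)·0.16^2·0.84^13 = 0.278651
  k=3: C(15,3)·0.16^3·0.84^12 = 0.229997
  k=4: C(15,4)·0.16^4·0.84^11 = 0.131427
Total = 0.922209

0.9222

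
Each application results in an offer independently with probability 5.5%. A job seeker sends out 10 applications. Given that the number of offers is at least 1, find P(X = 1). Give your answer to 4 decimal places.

0.7651

X ~ Binomial(10, 0.055). Want P(X=1 | X≥1) = P(X=1) / P(X≥1).
P(X=1) = C(10,1)·0.055^1·0.945^9 = 0.330559
P(X≥1) = 1 − 0.567960 = 0.432040
Ratio = 0.330559 / 0.432040 = 0.765113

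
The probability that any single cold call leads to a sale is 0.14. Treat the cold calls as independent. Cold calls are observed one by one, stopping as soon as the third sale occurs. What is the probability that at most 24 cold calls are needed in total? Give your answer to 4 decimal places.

0.6726

Finishing within 24 cold calls ⇔ at least 3 successes in the first 24. With X ~ Binomial(24, 0.14), P(Y ≤ 24) = 1 − P(X ≤ 2).
  k=0: C(24,0)·0.14^0·0.86^24 = 0.026789
  k=1: C(24,1)·0.14^1·0.86^23 = 0.104666
  k=2: C(24,2)·0.14^2·0.86^22 = 0.195944
1 − 0.327399 = 0.672601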